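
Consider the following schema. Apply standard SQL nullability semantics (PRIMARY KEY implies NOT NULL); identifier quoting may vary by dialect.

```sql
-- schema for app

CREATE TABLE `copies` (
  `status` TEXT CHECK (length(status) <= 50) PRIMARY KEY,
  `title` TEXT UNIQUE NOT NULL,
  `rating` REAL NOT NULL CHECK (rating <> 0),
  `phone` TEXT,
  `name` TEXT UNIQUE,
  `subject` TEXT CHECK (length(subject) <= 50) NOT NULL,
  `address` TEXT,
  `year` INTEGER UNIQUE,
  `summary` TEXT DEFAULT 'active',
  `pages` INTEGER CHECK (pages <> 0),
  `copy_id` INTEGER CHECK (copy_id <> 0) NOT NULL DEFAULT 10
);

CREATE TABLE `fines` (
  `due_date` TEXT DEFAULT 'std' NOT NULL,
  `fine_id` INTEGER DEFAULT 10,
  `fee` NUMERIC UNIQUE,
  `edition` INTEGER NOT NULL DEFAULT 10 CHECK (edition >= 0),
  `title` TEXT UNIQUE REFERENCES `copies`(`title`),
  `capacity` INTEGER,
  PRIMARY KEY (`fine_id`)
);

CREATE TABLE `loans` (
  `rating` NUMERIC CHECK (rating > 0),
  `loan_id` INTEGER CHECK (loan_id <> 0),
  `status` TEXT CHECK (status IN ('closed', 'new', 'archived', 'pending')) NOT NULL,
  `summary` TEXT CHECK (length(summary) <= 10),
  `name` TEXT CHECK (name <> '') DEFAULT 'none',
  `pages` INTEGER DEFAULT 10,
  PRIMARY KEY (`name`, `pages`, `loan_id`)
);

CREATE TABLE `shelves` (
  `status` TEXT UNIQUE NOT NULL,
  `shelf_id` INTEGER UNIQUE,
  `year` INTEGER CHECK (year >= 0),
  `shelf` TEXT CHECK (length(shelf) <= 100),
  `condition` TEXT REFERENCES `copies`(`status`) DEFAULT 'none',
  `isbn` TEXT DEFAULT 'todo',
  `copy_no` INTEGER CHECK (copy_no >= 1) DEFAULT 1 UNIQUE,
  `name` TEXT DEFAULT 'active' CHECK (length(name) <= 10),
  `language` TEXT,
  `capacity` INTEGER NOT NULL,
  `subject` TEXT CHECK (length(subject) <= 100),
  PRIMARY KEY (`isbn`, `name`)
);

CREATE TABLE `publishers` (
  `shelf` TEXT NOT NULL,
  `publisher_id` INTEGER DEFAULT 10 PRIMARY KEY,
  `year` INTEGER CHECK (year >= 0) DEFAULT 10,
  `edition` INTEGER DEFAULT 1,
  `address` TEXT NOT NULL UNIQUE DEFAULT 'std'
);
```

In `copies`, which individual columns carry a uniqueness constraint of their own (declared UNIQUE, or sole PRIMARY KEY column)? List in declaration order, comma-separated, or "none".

status, title, name, year

- status: single-column PRIMARY KEY → unique.
- title: declared UNIQUE → unique.
- rating: no UNIQUE or single-column PK constraint.
- phone: no UNIQUE or single-column PK constraint.
- name: declared UNIQUE → unique.
- subject: no UNIQUE or single-column PK constraint.
- address: no UNIQUE or single-column PK constraint.
- year: declared UNIQUE → unique.
- summary: no UNIQUE or single-column PK constraint.
- pages: no UNIQUE or single-column PK constraint.
- copy_id: no UNIQUE or single-column PK constraint.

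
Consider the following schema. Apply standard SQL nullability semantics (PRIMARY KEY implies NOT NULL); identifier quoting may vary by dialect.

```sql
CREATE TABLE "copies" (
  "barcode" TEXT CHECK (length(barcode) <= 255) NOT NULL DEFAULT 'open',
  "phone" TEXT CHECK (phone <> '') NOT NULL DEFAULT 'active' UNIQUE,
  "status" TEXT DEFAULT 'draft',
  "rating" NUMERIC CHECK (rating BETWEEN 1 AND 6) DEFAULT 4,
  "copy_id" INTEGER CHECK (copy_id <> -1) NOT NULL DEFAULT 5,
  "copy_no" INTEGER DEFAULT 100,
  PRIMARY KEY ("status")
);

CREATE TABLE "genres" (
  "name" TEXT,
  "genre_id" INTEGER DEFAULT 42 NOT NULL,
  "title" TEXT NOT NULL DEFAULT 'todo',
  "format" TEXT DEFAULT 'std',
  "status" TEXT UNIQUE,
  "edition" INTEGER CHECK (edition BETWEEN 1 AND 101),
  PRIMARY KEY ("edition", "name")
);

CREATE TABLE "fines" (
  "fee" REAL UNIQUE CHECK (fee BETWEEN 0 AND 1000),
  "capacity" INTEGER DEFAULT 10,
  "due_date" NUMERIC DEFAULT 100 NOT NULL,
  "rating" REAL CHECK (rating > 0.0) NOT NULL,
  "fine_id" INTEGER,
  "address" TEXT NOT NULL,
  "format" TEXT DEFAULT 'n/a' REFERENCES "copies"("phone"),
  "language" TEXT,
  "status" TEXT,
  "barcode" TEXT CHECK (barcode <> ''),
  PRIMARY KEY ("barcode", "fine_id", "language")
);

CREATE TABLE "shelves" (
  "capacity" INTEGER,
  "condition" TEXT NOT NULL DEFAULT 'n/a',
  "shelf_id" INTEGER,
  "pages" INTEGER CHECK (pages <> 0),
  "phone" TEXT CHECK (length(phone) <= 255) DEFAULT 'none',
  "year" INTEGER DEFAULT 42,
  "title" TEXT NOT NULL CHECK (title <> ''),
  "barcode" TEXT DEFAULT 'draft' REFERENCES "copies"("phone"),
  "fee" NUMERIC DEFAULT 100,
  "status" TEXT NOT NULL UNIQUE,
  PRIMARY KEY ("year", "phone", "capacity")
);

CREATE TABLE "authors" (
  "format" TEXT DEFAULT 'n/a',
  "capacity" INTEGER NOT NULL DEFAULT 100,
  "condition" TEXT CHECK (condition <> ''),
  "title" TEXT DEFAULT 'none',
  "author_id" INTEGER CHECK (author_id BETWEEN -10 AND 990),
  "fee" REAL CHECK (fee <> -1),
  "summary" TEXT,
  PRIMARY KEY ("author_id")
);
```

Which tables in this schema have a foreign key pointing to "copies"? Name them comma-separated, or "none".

- fines.format references copies(phone).
- shelves.barcode references copies(phone).

fines, shelves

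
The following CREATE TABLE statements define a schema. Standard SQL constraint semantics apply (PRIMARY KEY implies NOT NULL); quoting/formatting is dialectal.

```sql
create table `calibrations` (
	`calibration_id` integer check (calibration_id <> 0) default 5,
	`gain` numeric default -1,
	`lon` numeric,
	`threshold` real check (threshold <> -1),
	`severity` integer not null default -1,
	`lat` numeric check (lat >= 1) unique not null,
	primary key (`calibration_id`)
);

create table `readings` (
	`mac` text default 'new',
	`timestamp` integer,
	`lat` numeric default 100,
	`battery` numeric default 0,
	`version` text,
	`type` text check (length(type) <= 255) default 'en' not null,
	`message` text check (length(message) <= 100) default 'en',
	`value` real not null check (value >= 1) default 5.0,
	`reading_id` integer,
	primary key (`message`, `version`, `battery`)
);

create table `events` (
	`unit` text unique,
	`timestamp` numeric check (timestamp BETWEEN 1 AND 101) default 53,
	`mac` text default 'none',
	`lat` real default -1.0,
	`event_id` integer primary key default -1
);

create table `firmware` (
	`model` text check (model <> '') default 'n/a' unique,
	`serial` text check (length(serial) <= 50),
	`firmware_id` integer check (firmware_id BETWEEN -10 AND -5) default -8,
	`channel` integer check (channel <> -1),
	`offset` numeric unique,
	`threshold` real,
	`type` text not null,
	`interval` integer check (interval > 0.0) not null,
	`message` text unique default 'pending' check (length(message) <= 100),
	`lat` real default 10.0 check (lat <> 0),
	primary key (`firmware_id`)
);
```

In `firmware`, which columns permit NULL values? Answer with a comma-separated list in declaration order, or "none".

model, serial, channel, offset, threshold, message, lat

- model: CHECK does not forbid NULL (a CHECK constraint passes when its expression is NULL) → nullable.
- serial: CHECK does not forbid NULL (a CHECK constraint passes when its expression is NULL) → nullable.
- firmware_id: part of the PRIMARY KEY, which implies NOT NULL → not nullable.
- channel: CHECK does not forbid NULL (a CHECK constraint passes when its expression is NULL) → nullable.
- offset: UNIQUE does not imply NOT NULL → nullable.
- threshold: no NOT NULL constraint applies → nullable.
- type: declared NOT NULL → not nullable.
- interval: declared NOT NULL → not nullable.
- message: CHECK does not forbid NULL (a CHECK constraint passes when its expression is NULL) → nullable.
- lat: CHECK does not forbid NULL (a CHECK constraint passes when its expression is NULL) → nullable.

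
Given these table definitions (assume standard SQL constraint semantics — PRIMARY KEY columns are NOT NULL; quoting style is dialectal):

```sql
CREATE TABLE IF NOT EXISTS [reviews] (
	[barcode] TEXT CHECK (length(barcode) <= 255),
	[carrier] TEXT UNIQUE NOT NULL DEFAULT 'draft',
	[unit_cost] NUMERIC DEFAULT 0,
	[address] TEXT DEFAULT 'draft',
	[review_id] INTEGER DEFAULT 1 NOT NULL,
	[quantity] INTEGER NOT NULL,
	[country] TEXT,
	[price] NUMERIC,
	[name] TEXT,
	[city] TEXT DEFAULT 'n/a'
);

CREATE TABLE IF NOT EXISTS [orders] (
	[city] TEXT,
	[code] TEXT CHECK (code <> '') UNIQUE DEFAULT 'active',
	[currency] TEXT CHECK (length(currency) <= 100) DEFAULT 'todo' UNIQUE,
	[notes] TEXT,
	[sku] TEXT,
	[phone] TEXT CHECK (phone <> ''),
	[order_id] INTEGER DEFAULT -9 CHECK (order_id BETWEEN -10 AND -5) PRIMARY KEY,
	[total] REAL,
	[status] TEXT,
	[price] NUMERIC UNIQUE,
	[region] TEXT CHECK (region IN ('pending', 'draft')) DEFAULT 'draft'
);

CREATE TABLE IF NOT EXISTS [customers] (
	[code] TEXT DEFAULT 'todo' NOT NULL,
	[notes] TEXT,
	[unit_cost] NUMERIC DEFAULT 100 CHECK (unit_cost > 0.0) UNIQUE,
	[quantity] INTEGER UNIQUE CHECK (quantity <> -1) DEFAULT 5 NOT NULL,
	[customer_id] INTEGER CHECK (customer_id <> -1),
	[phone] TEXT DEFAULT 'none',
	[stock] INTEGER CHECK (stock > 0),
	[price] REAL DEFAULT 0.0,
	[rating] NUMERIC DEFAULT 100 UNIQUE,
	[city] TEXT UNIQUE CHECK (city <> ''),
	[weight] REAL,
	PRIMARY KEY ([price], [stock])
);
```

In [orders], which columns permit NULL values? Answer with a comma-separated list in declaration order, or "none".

- city: no NOT NULL constraint applies → nullable.
- code: CHECK does not forbid NULL (a CHECK constraint passes when its expression is NULL) → nullable.
- currency: CHECK does not forbid NULL (a CHECK constraint passes when its expression is NULL) → nullable.
- notes: no NOT NULL constraint applies → nullable.
- sku: no NOT NULL constraint applies → nullable.
- phone: CHECK does not forbid NULL (a CHECK constraint passes when its expression is NULL) → nullable.
- order_id: part of the PRIMARY KEY, which implies NOT NULL → not nullable.
- total: no NOT NULL constraint applies → nullable.
- status: no NOT NULL constraint applies → nullable.
- price: UNIQUE does not imply NOT NULL → nullable.
- region: CHECK does not forbid NULL (a CHECK constraint passes when its expression is NULL) → nullable.

city, code, currency, notes, sku, phone, total, status, price, region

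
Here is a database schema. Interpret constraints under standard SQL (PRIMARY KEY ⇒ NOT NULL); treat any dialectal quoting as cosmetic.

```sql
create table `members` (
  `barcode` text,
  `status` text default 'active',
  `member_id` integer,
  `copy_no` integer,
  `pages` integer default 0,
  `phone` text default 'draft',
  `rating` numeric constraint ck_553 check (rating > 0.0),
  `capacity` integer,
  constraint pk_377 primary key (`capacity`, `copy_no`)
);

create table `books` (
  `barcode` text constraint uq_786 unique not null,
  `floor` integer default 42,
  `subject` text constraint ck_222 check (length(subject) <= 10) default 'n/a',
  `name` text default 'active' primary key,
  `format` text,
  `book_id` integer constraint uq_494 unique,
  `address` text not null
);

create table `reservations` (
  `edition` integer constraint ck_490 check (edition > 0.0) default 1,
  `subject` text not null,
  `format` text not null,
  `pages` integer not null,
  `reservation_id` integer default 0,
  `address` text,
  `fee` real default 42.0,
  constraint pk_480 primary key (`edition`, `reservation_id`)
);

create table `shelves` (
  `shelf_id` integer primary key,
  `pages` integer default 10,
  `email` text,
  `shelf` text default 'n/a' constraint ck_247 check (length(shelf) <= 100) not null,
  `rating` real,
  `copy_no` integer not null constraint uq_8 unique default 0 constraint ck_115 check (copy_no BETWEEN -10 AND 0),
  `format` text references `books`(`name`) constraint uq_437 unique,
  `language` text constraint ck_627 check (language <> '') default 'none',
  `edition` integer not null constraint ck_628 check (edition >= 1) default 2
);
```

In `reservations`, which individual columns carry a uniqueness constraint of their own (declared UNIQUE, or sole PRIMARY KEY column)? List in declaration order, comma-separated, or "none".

- edition: part of a composite PRIMARY KEY — only the tuple is unique, not this column on its own.
- subject: no UNIQUE or single-column PK constraint.
- format: no UNIQUE or single-column PK constraint.
- pages: no UNIQUE or single-column PK constraint.
- reservation_id: part of a composite PRIMARY KEY — only the tuple is unique, not this column on its own.
- address: no UNIQUE or single-column PK constraint.
- fee: no UNIQUE or single-column PK constraint.

none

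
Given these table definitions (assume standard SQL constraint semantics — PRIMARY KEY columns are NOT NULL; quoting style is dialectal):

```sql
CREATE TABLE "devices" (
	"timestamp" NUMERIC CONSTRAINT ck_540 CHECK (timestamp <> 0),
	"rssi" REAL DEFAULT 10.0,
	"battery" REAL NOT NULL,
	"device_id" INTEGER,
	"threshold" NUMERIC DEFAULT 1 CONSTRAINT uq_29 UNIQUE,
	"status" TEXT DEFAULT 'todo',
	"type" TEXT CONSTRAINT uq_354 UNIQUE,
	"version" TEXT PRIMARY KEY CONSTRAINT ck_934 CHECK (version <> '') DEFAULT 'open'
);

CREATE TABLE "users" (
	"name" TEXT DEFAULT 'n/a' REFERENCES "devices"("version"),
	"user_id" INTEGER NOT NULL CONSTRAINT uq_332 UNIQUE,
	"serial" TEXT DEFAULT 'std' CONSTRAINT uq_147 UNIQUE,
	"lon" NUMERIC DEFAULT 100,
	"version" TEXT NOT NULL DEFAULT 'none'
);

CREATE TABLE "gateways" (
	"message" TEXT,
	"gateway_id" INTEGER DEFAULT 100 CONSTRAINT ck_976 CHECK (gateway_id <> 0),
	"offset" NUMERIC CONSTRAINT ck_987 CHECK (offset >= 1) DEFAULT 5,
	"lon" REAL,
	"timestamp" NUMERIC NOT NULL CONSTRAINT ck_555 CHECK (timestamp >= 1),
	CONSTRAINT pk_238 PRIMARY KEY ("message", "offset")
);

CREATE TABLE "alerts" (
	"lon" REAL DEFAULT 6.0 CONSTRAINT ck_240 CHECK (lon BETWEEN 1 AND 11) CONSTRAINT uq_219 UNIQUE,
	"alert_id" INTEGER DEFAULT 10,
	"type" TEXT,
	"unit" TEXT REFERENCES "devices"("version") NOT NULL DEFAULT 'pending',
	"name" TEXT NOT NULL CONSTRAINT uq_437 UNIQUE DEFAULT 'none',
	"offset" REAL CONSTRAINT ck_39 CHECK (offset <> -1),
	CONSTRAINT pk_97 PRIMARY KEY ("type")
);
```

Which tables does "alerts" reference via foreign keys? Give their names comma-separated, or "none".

- unit REFERENCES devices(version).

devices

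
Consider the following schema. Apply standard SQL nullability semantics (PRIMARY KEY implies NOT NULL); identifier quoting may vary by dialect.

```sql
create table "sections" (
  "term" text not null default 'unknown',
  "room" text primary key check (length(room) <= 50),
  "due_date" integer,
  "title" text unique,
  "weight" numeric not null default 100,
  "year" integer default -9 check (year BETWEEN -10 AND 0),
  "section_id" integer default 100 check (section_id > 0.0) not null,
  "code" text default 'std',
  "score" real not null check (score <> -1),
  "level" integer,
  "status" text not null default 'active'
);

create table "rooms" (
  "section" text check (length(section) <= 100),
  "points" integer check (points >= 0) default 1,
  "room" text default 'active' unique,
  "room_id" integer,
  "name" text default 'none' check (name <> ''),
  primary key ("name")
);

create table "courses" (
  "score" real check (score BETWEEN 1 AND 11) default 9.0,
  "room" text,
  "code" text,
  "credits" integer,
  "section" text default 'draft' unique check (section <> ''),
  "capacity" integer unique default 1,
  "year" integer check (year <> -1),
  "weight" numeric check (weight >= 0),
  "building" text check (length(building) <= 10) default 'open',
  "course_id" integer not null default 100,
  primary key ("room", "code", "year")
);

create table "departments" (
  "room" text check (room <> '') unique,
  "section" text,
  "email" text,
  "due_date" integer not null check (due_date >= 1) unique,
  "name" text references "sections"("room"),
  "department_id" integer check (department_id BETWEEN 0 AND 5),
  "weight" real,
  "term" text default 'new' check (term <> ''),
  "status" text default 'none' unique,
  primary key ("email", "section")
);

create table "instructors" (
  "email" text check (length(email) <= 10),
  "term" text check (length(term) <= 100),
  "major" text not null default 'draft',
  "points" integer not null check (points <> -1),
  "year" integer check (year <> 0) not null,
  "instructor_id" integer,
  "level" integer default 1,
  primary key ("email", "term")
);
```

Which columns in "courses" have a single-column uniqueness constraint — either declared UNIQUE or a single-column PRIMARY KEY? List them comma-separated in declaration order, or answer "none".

- score: no UNIQUE or single-column PK constraint.
- room: part of a composite PRIMARY KEY — only the tuple is unique, not this column on its own.
- code: part of a composite PRIMARY KEY — only the tuple is unique, not this column on its own.
- credits: no UNIQUE or single-column PK constraint.
- section: declared UNIQUE → unique.
- capacity: declared UNIQUE → unique.
- year: part of a composite PRIMARY KEY — only the tuple is unique, not this column on its own.
- weight: no UNIQUE or single-column PK constraint.
- building: no UNIQUE or single-column PK constraint.
- course_id: no UNIQUE or single-column PK constraint.

section, capacity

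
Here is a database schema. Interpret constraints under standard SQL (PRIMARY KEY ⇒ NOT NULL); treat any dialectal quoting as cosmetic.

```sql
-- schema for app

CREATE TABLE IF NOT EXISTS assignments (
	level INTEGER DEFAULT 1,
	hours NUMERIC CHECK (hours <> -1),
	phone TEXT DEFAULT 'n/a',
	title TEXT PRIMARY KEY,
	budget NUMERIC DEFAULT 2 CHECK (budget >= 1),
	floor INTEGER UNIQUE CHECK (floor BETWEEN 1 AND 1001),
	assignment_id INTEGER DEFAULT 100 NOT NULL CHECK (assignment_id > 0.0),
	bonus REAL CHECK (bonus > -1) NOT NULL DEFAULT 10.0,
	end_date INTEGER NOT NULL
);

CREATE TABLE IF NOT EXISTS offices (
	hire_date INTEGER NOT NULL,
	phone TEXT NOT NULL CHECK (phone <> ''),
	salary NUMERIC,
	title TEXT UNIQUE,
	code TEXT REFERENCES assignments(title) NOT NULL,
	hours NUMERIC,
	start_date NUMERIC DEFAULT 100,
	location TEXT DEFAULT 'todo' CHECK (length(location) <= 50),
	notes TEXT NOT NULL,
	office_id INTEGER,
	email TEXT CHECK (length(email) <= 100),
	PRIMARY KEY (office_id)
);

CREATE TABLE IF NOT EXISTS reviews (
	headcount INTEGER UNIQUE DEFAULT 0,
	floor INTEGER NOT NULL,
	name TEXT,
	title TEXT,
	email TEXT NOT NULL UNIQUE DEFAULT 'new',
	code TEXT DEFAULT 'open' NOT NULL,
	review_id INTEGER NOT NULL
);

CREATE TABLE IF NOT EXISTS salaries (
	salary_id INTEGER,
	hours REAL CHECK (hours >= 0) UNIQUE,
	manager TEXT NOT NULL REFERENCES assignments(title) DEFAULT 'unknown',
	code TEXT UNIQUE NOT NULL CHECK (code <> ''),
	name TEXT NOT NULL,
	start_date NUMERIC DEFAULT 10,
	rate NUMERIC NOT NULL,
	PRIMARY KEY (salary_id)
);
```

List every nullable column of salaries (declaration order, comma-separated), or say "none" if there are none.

hours, start_date

- salary_id: part of the PRIMARY KEY, which implies NOT NULL → not nullable.
- hours: CHECK does not forbid NULL (a CHECK constraint passes when its expression is NULL) → nullable.
- manager: declared NOT NULL → not nullable.
- code: declared NOT NULL → not nullable.
- name: declared NOT NULL → not nullable.
- start_date: DEFAULT only fills an omitted column; an explicit NULL is still allowed → nullable.
- rate: declared NOT NULL → not nullable.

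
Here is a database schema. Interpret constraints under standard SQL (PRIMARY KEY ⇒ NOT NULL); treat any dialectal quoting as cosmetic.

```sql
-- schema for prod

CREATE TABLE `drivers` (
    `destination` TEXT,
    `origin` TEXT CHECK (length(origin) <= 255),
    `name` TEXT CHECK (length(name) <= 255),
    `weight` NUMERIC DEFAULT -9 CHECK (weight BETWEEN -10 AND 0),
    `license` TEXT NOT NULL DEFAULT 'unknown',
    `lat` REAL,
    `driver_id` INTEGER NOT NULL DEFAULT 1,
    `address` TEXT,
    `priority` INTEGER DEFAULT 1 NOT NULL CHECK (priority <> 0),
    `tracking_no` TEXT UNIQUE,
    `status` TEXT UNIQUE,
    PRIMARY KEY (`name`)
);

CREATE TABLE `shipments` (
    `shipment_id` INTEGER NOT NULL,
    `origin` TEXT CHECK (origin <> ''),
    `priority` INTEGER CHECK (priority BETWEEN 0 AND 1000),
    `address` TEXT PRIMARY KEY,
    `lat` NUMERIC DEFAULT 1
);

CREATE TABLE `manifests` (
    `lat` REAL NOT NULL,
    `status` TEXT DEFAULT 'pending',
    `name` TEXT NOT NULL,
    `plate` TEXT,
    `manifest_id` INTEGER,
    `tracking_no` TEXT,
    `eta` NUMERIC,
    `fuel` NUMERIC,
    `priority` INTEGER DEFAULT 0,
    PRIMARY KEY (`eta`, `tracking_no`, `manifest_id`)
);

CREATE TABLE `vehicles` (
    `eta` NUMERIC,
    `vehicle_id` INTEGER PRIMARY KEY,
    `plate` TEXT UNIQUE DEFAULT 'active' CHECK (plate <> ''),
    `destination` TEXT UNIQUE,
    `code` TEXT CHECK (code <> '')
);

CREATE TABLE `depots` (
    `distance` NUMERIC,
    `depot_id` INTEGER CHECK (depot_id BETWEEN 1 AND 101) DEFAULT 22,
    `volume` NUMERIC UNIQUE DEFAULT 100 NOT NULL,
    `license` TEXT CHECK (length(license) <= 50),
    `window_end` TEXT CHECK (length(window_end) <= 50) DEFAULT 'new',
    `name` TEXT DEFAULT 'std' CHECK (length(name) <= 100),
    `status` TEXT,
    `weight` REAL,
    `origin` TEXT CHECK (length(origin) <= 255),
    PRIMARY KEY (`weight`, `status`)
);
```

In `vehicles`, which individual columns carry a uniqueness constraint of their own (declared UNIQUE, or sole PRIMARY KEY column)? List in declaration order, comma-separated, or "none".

- eta: no UNIQUE or single-column PK constraint.
- vehicle_id: single-column PRIMARY KEY → unique.
- plate: declared UNIQUE → unique.
- destination: declared UNIQUE → unique.
- code: no UNIQUE or single-column PK constraint.

vehicle_id, plate, destination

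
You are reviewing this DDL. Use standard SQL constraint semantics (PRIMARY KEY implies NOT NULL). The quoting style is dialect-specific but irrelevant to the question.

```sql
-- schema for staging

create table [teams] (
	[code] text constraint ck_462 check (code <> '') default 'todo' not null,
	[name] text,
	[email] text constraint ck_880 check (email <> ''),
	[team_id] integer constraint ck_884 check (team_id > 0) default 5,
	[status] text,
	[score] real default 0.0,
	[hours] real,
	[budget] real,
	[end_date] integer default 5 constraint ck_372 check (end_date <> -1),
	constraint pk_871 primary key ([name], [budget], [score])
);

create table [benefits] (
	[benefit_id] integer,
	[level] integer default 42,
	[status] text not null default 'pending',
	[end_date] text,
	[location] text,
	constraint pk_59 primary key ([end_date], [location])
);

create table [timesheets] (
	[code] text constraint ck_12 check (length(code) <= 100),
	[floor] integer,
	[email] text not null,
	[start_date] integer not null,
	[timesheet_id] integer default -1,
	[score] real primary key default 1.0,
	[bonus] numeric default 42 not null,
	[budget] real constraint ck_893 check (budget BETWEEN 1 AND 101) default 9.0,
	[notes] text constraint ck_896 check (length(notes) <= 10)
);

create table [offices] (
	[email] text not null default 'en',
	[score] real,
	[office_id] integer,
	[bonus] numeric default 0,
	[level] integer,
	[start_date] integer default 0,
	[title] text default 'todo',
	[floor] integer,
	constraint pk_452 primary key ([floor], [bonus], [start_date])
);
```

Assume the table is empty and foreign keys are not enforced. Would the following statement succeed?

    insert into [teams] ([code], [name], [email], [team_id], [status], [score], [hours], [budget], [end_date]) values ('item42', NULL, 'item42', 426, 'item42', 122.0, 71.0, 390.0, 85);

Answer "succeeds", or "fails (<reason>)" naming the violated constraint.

name is explicitly set to NULL, but name is part of the PRIMARY KEY (implied NOT NULL).

fails (NOT NULL on name)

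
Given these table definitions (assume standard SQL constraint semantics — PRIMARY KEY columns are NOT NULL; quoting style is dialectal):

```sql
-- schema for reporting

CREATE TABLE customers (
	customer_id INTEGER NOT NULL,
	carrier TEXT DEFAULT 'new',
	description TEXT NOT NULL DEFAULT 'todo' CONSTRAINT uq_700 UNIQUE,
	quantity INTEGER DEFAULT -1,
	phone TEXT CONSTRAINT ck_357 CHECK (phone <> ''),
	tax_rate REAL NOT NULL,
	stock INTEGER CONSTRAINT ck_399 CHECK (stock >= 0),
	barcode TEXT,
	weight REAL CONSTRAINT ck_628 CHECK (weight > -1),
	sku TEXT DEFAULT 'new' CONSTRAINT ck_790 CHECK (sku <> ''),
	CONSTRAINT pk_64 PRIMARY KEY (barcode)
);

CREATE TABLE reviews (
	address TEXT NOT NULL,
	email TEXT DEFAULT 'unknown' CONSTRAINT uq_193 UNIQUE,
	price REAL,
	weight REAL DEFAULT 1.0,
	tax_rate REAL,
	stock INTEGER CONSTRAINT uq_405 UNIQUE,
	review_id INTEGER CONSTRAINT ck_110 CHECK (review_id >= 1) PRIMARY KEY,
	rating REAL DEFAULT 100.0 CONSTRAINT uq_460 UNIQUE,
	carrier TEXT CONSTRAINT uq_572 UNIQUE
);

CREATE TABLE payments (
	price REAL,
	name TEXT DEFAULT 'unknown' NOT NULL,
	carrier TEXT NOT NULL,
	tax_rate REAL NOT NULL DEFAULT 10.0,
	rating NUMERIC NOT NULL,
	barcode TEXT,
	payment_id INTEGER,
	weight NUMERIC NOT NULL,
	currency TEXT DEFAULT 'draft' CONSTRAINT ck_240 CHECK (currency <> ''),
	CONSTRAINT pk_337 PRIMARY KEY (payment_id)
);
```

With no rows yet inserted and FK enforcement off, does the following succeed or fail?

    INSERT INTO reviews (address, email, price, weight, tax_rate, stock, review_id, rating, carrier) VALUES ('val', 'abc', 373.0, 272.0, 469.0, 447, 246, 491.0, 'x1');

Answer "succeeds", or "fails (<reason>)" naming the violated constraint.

NOT NULL columns: address is supplied; review_id is supplied.
CHECK constraints: 246 satisfies (review_id >= 1).
No constraint is violated.

succeeds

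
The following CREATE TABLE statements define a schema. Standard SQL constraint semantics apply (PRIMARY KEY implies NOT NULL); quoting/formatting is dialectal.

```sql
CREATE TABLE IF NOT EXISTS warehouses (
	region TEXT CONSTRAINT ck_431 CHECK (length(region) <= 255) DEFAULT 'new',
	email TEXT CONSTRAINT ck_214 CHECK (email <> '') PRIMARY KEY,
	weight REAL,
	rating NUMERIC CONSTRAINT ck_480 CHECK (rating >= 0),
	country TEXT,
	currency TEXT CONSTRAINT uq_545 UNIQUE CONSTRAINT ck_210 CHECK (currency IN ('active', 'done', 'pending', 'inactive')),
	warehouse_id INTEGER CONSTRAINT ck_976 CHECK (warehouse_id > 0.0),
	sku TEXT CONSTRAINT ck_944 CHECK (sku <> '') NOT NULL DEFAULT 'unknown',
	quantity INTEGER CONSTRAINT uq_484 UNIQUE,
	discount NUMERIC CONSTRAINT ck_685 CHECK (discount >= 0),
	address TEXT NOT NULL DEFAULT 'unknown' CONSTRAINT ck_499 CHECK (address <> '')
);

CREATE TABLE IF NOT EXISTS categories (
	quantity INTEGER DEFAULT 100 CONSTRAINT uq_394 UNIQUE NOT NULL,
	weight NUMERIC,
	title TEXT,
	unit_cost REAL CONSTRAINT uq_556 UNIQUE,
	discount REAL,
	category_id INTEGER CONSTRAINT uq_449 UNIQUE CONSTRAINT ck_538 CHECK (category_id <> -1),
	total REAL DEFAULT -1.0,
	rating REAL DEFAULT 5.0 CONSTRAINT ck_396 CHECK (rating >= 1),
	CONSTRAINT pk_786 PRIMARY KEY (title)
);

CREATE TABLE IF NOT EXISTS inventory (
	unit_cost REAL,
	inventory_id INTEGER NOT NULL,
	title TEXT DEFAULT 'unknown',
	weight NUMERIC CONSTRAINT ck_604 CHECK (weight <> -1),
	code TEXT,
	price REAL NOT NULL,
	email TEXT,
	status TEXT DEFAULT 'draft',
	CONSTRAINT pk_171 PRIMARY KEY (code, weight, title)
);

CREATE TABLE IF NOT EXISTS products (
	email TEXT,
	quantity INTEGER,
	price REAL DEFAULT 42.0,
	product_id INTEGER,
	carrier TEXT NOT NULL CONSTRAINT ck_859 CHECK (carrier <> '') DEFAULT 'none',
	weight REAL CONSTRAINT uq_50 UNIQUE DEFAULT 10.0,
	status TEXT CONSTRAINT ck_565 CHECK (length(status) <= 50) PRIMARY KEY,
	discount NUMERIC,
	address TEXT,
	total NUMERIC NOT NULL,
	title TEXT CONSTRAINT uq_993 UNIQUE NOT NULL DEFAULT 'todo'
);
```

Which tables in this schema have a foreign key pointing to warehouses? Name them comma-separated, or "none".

No REFERENCES clause anywhere in the schema names warehouses.

none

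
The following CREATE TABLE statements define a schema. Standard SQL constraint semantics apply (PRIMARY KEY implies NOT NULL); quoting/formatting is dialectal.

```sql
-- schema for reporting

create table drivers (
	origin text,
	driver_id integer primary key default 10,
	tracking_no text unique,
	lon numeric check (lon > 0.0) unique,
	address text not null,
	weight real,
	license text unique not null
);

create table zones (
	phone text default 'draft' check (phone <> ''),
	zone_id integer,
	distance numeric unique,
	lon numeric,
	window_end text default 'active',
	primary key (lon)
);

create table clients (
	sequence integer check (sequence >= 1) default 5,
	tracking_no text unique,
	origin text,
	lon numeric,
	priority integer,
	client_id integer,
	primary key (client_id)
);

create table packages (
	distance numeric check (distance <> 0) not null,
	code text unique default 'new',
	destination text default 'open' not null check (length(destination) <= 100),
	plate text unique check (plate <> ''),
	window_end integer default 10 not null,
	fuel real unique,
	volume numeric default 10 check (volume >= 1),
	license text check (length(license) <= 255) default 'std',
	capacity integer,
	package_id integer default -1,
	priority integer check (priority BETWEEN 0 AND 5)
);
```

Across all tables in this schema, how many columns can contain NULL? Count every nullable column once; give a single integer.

drivers: 4 nullable (origin, tracking_no, lon, weight — PK (driver_id) and explicit NOT NULL columns excluded).
zones: 4 nullable (phone, zone_id, distance, window_end — PK (lon) and explicit NOT NULL columns excluded).
clients: 5 nullable (sequence, tracking_no, origin, lon, priority — PK (client_id) and explicit NOT NULL columns excluded).
packages: 8 nullable (code, plate, fuel, volume, license, capacity, package_id, priority — PK none and explicit NOT NULL columns excluded).
Total: 4 + 4 + 5 + 8 = 21.

21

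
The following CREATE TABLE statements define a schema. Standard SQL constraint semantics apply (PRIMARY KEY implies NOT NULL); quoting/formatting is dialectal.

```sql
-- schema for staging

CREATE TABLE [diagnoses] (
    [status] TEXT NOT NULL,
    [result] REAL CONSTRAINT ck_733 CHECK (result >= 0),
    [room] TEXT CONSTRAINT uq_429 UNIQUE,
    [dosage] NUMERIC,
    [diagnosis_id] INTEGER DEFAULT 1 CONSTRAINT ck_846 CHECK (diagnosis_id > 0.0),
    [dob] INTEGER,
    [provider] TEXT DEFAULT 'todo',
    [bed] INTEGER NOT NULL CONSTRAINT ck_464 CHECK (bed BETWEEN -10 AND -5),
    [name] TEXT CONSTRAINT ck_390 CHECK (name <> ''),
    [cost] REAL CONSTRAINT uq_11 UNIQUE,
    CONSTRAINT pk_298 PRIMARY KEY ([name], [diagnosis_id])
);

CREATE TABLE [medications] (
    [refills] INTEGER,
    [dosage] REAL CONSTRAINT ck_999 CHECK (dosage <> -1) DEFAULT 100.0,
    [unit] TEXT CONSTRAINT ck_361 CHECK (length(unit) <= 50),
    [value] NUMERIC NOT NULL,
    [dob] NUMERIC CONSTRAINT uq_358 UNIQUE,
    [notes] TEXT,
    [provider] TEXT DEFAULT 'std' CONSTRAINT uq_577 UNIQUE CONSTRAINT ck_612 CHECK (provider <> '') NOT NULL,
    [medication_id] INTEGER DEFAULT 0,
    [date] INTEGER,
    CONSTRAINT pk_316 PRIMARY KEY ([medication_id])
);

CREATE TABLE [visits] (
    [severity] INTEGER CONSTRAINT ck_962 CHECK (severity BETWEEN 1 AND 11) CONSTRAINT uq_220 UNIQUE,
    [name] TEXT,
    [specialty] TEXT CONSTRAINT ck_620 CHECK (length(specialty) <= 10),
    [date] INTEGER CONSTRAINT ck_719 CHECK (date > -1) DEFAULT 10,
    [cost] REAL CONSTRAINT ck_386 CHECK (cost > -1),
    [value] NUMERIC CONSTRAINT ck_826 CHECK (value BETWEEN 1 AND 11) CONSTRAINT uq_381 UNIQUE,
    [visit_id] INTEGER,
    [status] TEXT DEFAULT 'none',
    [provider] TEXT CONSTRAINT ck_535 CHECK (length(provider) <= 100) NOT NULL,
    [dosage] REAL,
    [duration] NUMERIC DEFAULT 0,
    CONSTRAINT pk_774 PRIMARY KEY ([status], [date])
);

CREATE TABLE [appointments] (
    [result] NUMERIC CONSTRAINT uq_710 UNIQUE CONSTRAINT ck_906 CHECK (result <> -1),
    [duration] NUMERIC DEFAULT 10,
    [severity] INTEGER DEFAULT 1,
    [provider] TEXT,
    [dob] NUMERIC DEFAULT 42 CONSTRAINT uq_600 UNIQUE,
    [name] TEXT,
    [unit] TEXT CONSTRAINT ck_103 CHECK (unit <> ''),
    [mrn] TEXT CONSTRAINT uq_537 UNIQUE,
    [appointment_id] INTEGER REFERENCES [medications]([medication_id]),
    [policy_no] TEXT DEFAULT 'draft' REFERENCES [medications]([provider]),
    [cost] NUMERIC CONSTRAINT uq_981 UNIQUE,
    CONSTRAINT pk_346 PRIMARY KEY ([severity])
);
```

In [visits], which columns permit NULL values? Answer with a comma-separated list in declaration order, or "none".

- severity: CHECK does not forbid NULL (a CHECK constraint passes when its expression is NULL) → nullable.
- name: no NOT NULL constraint applies → nullable.
- specialty: CHECK does not forbid NULL (a CHECK constraint passes when its expression is NULL) → nullable.
- date: part of the PRIMARY KEY, which implies NOT NULL → not nullable.
- cost: CHECK does not forbid NULL (a CHECK constraint passes when its expression is NULL) → nullable.
- value: CHECK does not forbid NULL (a CHECK constraint passes when its expression is NULL) → nullable.
- visit_id: no NOT NULL constraint applies → nullable.
- status: part of the PRIMARY KEY, which implies NOT NULL → not nullable.
- provider: declared NOT NULL → not nullable.
- dosage: no NOT NULL constraint applies → nullable.
- duration: DEFAULT only fills an omitted column; an explicit NULL is still allowed → nullable.

severity, name, specialty, cost, value, visit_id, dosage, duration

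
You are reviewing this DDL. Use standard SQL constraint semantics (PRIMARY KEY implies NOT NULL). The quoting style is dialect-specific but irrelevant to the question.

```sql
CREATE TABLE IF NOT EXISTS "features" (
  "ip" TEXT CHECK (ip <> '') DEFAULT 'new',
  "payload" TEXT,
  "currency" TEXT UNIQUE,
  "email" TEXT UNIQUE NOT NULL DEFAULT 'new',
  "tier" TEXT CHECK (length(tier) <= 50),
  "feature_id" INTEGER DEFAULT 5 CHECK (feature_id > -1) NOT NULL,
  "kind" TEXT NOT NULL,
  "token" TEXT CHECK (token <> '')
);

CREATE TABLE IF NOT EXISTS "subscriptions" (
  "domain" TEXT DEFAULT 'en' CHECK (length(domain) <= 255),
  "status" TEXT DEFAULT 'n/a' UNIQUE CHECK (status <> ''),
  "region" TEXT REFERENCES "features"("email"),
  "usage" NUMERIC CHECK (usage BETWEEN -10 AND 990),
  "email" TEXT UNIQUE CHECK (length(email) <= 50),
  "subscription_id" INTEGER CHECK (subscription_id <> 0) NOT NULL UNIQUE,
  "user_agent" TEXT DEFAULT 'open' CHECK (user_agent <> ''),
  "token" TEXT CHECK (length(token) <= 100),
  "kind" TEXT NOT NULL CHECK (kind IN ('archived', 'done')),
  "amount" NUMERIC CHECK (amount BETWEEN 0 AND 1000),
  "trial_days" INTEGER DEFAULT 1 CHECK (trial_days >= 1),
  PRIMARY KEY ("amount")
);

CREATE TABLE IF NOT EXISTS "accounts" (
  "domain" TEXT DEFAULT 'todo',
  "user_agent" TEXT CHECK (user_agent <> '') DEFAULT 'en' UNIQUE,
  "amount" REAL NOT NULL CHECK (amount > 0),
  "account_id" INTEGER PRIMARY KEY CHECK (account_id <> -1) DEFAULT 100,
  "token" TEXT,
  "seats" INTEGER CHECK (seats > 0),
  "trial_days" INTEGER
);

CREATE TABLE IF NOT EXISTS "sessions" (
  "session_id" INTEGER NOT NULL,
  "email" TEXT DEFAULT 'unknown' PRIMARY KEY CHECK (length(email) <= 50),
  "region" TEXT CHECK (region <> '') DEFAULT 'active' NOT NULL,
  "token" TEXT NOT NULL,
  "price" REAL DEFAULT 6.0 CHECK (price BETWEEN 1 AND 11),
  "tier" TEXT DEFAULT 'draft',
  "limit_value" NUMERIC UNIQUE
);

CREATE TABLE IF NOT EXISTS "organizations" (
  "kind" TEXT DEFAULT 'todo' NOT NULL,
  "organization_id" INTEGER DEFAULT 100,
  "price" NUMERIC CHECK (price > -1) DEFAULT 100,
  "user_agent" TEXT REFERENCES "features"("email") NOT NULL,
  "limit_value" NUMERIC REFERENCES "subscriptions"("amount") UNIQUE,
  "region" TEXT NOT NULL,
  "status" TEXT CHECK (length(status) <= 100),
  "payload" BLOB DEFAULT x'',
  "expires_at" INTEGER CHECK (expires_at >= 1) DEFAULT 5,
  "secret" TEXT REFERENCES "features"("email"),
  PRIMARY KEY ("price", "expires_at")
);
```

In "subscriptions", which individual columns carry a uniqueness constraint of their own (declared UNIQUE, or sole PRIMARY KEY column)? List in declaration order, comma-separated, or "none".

status, email, subscription_id, amount

- domain: no UNIQUE or single-column PK constraint.
- status: declared UNIQUE → unique.
- region: no UNIQUE or single-column PK constraint.
- usage: no UNIQUE or single-column PK constraint.
- email: declared UNIQUE → unique.
- subscription_id: declared UNIQUE → unique.
- user_agent: no UNIQUE or single-column PK constraint.
- token: no UNIQUE or single-column PK constraint.
- kind: no UNIQUE or single-column PK constraint.
- amount: single-column PRIMARY KEY → unique.
- trial_days: no UNIQUE or single-column PK constraint.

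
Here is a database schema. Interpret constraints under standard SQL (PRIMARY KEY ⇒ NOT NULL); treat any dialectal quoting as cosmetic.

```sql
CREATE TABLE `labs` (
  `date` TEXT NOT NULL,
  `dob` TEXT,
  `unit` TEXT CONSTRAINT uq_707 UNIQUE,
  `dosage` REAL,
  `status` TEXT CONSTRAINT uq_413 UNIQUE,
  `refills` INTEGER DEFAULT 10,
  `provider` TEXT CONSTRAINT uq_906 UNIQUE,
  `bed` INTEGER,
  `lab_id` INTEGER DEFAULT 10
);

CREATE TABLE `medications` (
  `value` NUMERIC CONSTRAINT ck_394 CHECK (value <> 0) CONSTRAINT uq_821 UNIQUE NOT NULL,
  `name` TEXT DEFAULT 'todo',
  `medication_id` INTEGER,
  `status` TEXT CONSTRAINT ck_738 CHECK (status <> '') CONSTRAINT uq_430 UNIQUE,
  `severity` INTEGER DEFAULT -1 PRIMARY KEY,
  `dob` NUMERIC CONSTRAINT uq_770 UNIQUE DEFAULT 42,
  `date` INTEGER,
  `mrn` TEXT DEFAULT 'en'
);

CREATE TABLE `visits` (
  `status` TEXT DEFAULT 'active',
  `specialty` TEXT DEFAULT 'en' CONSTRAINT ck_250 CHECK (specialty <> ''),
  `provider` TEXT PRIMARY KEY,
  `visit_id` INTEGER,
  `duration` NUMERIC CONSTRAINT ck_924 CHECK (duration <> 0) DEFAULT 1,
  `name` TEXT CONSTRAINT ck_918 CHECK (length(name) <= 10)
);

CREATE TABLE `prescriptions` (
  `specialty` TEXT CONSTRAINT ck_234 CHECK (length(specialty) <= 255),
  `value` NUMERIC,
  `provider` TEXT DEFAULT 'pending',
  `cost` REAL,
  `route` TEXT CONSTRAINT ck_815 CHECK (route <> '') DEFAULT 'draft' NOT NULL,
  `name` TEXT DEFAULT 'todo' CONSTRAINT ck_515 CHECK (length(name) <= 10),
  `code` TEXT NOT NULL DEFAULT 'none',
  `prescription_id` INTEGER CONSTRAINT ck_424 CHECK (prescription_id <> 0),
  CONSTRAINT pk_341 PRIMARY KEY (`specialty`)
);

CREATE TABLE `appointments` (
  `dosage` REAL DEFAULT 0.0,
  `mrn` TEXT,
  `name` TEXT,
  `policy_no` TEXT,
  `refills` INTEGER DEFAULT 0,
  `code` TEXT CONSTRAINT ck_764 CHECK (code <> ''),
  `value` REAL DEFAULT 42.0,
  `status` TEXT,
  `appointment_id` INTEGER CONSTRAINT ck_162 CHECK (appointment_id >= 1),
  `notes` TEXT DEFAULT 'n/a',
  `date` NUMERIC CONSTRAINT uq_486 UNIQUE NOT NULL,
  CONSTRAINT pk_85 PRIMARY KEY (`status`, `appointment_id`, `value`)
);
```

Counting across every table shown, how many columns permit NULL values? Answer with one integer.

labs: 8 nullable (dob, unit, dosage, status, refills, provider, bed, lab_id — PK none and explicit NOT NULL columns excluded).
medications: 6 nullable (name, medication_id, status, dob, date, mrn — PK (severity) and explicit NOT NULL columns excluded).
visits: 5 nullable (status, specialty, visit_id, duration, name — PK (provider) and explicit NOT NULL columns excluded).
prescriptions: 5 nullable (value, provider, cost, name, prescription_id — PK (specialty) and explicit NOT NULL columns excluded).
appointments: 7 nullable (dosage, mrn, name, policy_no, refills, code, notes — PK (status, appointment_id, value) and explicit NOT NULL columns excluded).
Total: 8 + 6 + 5 + 5 + 7 = 31.

31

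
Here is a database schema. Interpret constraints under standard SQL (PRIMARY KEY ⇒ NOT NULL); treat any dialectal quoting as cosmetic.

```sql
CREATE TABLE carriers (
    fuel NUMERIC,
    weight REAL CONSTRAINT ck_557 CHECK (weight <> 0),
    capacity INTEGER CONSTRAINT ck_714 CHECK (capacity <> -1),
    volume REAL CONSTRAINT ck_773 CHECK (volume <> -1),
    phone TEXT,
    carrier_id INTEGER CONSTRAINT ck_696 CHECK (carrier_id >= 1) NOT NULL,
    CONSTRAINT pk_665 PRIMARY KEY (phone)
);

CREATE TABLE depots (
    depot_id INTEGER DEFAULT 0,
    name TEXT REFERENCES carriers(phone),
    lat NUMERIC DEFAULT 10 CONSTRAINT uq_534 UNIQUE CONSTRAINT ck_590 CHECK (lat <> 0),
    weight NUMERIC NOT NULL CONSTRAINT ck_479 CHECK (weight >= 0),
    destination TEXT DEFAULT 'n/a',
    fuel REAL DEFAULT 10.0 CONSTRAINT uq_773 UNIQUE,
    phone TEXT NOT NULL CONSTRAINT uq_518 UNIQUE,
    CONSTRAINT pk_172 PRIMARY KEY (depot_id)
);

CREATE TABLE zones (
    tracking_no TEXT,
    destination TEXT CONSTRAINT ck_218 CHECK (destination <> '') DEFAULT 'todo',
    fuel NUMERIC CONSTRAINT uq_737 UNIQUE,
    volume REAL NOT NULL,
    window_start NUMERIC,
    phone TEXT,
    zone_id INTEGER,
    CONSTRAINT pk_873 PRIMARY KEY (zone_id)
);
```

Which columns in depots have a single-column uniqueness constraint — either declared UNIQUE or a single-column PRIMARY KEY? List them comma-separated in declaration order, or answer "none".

- depot_id: single-column PRIMARY KEY → unique.
- name: no UNIQUE or single-column PK constraint.
- lat: declared UNIQUE → unique.
- weight: no UNIQUE or single-column PK constraint.
- destination: no UNIQUE or single-column PK constraint.
- fuel: declared UNIQUE → unique.
- phone: declared UNIQUE → unique.

depot_id, lat, fuel, phone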